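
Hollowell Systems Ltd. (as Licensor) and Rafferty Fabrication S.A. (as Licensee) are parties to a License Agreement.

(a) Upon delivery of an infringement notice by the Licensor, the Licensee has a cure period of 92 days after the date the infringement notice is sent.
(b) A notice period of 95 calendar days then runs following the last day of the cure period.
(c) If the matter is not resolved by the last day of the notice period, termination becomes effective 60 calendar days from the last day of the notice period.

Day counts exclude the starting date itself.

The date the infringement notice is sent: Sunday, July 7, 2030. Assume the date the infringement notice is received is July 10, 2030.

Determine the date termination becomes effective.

March 11, 2031

The last day of the cure period: July 7, 2030 + 92 days = October 7, 2030.
The last day of the notice period: October 7, 2030 + 95 days = January 10, 2031.
The date termination becomes effective: January 10, 2031 + 60 days = March 11, 2031.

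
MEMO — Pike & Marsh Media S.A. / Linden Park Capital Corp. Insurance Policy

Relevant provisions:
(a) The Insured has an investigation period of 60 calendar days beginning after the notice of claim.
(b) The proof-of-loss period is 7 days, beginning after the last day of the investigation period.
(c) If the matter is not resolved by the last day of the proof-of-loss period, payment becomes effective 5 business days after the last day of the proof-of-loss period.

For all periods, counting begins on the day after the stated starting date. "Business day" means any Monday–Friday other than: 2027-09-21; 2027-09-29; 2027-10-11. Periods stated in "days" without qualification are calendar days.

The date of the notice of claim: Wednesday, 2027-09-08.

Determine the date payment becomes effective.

The last day of the investigation period: 2027-09-08 + 60 days = 2027-11-07.
The last day of the proof-of-loss period: 7 calendar days after 2027-11-07 is 2027-11-14.
The date payment becomes effective: counting 5 business days from Sunday, 2027-11-14 (Nov 15, Nov 16, Nov 17, Nov 18, Nov 19, skipping weekends) reaches Friday, 2027-11-19.

2027-11-19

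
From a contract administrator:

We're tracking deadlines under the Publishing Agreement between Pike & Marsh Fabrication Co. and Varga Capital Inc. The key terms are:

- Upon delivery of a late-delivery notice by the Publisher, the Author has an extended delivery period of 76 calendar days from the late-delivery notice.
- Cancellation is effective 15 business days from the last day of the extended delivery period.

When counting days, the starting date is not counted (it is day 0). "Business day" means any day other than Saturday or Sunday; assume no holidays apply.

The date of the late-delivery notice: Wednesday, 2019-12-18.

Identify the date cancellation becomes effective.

2020-03-24

The last day of the extended delivery period: 2019-12-18 + 76 days = 2020-03-03.
The date cancellation becomes effective: 15 business days after Tuesday, 2020-03-03, skipping weekends — Mar 4, Mar 5, Mar 6, Mar 9, …, Mar 20, Mar 23, Mar 24 — lands on Tuesday, 2020-03-24.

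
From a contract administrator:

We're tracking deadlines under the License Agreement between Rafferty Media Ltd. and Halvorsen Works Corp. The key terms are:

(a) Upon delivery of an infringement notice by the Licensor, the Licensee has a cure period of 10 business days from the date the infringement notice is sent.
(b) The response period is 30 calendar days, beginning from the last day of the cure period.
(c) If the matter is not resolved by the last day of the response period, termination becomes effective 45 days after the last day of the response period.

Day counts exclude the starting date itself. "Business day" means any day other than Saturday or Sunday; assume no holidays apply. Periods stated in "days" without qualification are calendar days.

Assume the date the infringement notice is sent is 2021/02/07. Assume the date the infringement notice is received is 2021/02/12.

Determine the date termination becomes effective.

The last day of the cure period: counting 10 business days from Sunday, 2021/02/07 (Feb 8, Feb 9, Feb 10, Feb 11, Feb 12, Feb 15, Feb 16, Feb 17, Feb 18, Feb 19, skipping weekends) reaches Friday, 2021/02/19.
The last day of the response period: 2021/02/19 + 30 days = 2021/03/21.
The date termination becomes effective: 45 calendar days after 2021/03/21 is 2021/05/05.

2021/05/05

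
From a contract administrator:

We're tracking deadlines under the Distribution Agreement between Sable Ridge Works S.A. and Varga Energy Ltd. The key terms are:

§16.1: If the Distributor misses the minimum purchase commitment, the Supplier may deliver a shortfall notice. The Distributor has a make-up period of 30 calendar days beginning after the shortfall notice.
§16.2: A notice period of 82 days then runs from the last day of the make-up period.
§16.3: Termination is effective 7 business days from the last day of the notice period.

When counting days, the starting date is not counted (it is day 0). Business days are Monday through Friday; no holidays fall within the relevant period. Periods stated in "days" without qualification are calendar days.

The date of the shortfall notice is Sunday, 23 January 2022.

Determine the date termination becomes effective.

24 May 2022

The last day of the make-up period: 30 calendar days after 23 January 2022 is 22 February 2022.
The last day of the notice period: 22 February 2022 + 82 days = 15 May 2022.
The date termination becomes effective: counting 7 business days from Sunday, 15 May 2022 (May 16, May 17, May 18, May 19, May 20, May 23, May 24, skipping weekends) reaches Tuesday, 24 May 2022.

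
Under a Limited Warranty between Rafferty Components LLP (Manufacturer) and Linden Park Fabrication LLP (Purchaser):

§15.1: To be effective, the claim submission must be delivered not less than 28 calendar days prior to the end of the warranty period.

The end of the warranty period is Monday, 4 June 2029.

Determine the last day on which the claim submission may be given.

7 May 2029

Counting back 28 calendar days from 4 June 2029 gives 7 May 2029.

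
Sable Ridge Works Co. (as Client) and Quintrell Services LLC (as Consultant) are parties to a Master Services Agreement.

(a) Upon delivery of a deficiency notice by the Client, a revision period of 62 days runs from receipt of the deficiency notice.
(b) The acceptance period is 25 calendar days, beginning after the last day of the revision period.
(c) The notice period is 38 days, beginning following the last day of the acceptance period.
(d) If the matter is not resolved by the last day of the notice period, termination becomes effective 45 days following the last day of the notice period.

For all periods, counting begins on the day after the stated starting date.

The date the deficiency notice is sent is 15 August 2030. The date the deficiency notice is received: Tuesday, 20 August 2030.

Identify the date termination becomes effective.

6 February 2031

Adding 62 calendar days to 20 August 2030 gives 21 October 2030, which is the last day of the revision period.
The last day of the acceptance period: 25 calendar days after 21 October 2030 is 15 November 2030.
The last day of the notice period: 15 November 2030 + 38 days = 23 December 2030.
Adding 45 calendar days to 23 December 2030 gives 6 February 2031, which is the date termination becomes effective.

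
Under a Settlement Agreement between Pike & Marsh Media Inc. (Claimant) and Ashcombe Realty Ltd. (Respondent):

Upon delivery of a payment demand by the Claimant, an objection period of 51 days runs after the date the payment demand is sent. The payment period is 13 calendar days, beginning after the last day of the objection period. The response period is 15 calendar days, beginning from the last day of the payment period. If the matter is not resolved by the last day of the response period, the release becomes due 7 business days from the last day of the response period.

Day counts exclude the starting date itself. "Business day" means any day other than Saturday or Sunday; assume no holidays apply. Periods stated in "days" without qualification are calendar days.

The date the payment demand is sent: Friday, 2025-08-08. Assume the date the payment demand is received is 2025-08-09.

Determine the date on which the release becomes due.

Adding 51 calendar days to 2025-08-08 gives 2025-09-28, which is the last day of the objection period.
The last day of the payment period: 2025-09-28 + 13 days = 2025-10-11.
Adding 15 calendar days to 2025-10-11 gives 2025-10-26, which is the last day of the response period.
The date on which the release becomes due: 7 business days after Sunday, 2025-10-26, skipping weekends — Oct 27, Oct 28, Oct 29, Oct 30, Oct 31, Nov 3, Nov 4 — lands on Tuesday, 2025-11-04.

2025-11-04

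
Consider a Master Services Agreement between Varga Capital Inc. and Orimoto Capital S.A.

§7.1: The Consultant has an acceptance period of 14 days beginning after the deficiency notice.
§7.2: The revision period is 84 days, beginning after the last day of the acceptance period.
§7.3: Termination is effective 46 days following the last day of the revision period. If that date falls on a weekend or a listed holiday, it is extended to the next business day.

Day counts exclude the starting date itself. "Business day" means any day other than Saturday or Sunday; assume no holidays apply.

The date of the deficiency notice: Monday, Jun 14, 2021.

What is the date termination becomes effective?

Adding 14 calendar days to Jun 14, 2021 gives Jun 28, 2021, which is the last day of the acceptance period.
Adding 84 calendar days to Jun 28, 2021 gives Sep 20, 2021, which is the last day of the revision period.
Adding 46 calendar days to Sep 20, 2021 gives Nov 5, 2021, which is the date termination becomes effective. Nov 5, 2021 is a Friday, so no roll-forward applies.

Nov 5, 2021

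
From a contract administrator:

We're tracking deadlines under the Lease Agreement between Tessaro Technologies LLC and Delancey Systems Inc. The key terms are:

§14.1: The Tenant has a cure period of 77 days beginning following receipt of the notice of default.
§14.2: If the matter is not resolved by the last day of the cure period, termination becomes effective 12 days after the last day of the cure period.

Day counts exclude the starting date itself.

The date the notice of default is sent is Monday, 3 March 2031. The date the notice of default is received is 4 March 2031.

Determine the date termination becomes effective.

1 June 2031

The last day of the cure period: 4 March 2031 + 77 days = 20 May 2031.
The date termination becomes effective: 12 calendar days after 20 May 2031 is 1 June 2031.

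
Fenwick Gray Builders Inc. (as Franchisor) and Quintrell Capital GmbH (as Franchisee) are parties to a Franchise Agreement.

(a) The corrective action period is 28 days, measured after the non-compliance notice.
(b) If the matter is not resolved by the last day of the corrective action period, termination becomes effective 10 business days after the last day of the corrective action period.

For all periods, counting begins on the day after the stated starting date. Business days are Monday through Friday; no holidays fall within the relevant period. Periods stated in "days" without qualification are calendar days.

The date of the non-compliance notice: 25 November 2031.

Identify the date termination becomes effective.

6 January 2032

The last day of the corrective action period: 25 November 2031 + 28 days = 23 December 2031.
The date termination becomes effective: 10 business days after Tuesday, 23 December 2031, skipping weekends — Dec 24, Dec 25, Dec 26, Dec 29, Dec 30, Dec 31, Jan 1, Jan 2, Jan 5, Jan 6 — lands on Tuesday, 6 January 2032.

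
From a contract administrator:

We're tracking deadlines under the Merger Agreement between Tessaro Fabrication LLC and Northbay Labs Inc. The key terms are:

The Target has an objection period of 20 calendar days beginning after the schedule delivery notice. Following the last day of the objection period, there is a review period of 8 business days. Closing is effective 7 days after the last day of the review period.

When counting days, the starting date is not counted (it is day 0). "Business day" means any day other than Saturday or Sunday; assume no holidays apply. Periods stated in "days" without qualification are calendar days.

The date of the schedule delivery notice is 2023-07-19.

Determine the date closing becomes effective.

The last day of the objection period: 20 calendar days after 2023-07-19 is 2023-08-08.
The last day of the review period: 8 business days after Tuesday, 2023-08-08, skipping weekends — Aug 9, Aug 10, Aug 11, Aug 14, Aug 15, Aug 16, Aug 17, Aug 18 — lands on Friday, 2023-08-18.
The date closing becomes effective: 7 calendar days after 2023-08-18 is 2023-08-25.

2023-08-25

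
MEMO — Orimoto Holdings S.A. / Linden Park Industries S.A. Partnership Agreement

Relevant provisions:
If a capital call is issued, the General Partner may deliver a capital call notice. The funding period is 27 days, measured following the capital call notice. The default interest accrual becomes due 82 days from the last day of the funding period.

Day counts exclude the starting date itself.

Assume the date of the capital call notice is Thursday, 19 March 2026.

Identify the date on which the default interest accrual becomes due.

6 July 2026

The last day of the funding period: 27 calendar days after 19 March 2026 is 15 April 2026.
The date on which the default interest accrual becomes due: 15 April 2026 + 82 days = 6 July 2026.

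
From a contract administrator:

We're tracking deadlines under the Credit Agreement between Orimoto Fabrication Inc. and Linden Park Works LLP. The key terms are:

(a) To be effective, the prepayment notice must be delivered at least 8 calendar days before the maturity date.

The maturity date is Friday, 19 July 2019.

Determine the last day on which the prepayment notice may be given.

11 July 2019

19 July 2019 minus 8 days is 11 July 2019.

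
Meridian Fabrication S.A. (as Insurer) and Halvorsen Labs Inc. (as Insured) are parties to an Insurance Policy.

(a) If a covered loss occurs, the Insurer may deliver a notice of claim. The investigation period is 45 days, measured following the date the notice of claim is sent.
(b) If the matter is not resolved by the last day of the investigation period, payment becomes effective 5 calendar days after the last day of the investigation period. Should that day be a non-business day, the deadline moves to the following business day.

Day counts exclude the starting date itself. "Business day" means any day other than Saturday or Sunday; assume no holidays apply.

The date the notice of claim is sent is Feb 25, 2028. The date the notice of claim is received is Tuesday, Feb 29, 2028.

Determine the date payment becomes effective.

Apr 17, 2028

The last day of the investigation period: Feb 25, 2028 + 45 days = Apr 10, 2028.
Adding 5 calendar days to Apr 10, 2028 gives Apr 15, 2028, which is the date payment becomes effective. That falls on a Saturday, so it rolls to the next business day, Monday, Apr 17, 2028.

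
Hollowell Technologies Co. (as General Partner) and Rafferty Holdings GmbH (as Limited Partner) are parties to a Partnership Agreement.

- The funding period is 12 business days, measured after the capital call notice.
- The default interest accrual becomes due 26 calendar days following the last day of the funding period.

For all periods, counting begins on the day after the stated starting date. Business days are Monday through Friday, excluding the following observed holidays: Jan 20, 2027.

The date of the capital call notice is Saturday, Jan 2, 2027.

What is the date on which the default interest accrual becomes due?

Feb 14, 2027

The last day of the funding period: counting 12 business days from Saturday, Jan 2, 2027 (Jan 4, Jan 5, Jan 6, Jan 7, …, Jan 15, Jan 18, Jan 19, skipping weekends) reaches Tuesday, Jan 19, 2027.
The date on which the default interest accrual becomes due: 26 calendar days after Jan 19, 2027 is Feb 14, 2027.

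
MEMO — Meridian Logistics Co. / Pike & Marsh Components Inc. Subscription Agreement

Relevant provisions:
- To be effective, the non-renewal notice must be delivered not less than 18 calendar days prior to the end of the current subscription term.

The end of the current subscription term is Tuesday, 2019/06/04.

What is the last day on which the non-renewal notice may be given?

2019/05/17

Counting back 18 calendar days from 2019/06/04 gives 2019/05/17.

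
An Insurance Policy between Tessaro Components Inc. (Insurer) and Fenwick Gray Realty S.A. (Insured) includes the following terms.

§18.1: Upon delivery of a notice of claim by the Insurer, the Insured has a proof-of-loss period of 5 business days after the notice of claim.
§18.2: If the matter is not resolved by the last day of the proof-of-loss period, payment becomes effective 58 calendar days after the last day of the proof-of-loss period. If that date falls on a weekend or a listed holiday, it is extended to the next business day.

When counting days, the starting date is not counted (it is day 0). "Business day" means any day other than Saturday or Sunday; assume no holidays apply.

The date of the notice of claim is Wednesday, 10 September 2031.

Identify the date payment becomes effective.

14 November 2031

From Wednesday, 10 September 2031, 5 business days (Sep 11, Sep 12, Sep 15, Sep 16, Sep 17, skipping weekends) brings us to Wednesday, 17 September 2031, which is the last day of the proof-of-loss period.
The date payment becomes effective: 17 September 2031 + 58 days = 14 November 2031. 14 November 2031 is a Friday, so no roll-forward applies.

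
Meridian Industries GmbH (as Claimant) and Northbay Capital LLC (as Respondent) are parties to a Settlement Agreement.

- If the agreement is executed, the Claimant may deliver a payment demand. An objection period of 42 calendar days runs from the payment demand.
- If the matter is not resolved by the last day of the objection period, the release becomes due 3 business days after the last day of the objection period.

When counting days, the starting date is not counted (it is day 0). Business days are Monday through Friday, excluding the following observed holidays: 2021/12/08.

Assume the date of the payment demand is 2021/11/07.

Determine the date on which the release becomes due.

The last day of the objection period: 2021/11/07 + 42 days = 2021/12/19.
From Sunday, 2021/12/19, 3 business days (Dec 20, Dec 21, Dec 22, skipping weekends) brings us to Wednesday, 2021/12/22, which is the date on which the release becomes due.

2021/12/22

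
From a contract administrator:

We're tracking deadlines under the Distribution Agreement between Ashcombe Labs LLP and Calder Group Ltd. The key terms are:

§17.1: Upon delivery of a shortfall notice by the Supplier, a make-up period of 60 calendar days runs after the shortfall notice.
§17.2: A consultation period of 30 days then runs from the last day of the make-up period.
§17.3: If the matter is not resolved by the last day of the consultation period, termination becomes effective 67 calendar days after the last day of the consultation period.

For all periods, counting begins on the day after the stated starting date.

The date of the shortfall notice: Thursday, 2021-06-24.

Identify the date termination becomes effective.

Adding 60 calendar days to 2021-06-24 gives 2021-08-23, which is the last day of the make-up period.
The last day of the consultation period: 2021-08-23 + 30 days = 2021-09-22.
Adding 67 calendar days to 2021-09-22 gives 2021-11-28, which is the date termination becomes effective.

2021-11-28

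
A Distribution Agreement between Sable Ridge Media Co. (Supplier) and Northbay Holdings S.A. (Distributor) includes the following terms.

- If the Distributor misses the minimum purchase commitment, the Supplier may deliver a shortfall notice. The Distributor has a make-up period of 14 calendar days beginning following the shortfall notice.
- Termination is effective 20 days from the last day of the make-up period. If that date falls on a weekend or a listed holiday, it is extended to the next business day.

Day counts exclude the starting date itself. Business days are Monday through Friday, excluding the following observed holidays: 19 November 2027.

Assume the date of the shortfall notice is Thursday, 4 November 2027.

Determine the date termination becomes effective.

The last day of the make-up period: 4 November 2027 + 14 days = 18 November 2027.
The date termination becomes effective: 20 calendar days after 18 November 2027 is 8 December 2027. 8 December 2027 is a Wednesday and is not a listed holiday, so no roll-forward applies.

8 December 2027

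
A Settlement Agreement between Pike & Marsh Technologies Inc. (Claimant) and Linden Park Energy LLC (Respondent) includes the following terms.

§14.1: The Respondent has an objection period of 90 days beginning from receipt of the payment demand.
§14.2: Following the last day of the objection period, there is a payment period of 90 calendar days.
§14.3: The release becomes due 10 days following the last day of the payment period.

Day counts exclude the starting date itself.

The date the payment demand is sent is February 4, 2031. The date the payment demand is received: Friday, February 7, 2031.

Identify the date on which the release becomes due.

August 16, 2031

The last day of the objection period: 90 calendar days after February 7, 2031 is May 8, 2031.
The last day of the payment period: May 8, 2031 + 90 days = August 6, 2031.
The date on which the release becomes due: 10 calendar days after August 6, 2031 is August 16, 2031.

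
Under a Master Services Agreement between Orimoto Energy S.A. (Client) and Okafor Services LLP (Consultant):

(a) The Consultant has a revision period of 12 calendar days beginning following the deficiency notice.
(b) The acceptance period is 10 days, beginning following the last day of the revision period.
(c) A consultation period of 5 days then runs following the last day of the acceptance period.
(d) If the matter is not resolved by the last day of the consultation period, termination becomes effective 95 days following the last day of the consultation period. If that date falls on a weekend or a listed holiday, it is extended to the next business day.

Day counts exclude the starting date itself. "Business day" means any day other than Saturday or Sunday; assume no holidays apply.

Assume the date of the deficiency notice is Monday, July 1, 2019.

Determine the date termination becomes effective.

The last day of the revision period: July 1, 2019 + 12 days = July 13, 2019.
Adding 10 calendar days to July 13, 2019 gives July 23, 2019, which is the last day of the acceptance period.
The last day of the consultation period: July 23, 2019 + 5 days = July 28, 2019.
The date termination becomes effective: 95 calendar days after July 28, 2019 is October 31, 2019. October 31, 2019 is a Thursday, so no roll-forward applies.

October 31, 2019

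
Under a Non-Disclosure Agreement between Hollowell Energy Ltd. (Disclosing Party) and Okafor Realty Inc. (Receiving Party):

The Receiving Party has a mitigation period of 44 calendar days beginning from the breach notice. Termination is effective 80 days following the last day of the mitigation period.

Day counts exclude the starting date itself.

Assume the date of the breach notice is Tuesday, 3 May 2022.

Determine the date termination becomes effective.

The last day of the mitigation period: 3 May 2022 + 44 days = 16 June 2022.
The date termination becomes effective: 16 June 2022 + 80 days = 4 September 2022.

4 September 2022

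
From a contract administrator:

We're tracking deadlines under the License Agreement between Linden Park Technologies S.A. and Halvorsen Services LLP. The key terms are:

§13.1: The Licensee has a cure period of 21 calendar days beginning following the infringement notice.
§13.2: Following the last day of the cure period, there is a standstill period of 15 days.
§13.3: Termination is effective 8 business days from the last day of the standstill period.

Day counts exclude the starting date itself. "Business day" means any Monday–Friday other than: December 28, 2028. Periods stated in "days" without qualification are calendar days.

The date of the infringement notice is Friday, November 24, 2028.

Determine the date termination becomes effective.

The last day of the cure period: November 24, 2028 + 21 days = December 15, 2028.
The last day of the standstill period: December 15, 2028 + 15 days = December 30, 2028.
The date termination becomes effective: counting 8 business days from Saturday, December 30, 2028 (Jan 1, Jan 2, Jan 3, Jan 4, Jan 5, Jan 8, Jan 9, Jan 10, skipping weekends) reaches Wednesday, January 10, 2029.

January 10, 2029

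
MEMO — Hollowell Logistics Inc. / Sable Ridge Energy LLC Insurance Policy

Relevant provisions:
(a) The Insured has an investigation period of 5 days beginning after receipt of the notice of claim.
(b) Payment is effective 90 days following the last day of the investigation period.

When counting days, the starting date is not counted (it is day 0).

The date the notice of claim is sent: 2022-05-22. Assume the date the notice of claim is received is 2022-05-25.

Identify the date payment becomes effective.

Adding 5 calendar days to 2022-05-25 gives 2022-05-30, which is the last day of the investigation period.
Adding 90 calendar days to 2022-05-30 gives 2022-08-28, which is the date payment becomes effective.

2022-08-28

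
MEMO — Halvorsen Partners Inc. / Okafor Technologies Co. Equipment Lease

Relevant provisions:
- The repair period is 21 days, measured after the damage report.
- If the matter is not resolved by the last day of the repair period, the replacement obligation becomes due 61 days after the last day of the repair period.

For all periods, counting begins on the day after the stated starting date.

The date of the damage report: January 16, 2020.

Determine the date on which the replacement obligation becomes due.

April 7, 2020

Adding 21 calendar days to January 16, 2020 gives February 6, 2020, which is the last day of the repair period.
Adding 61 calendar days to February 6, 2020 gives April 7, 2020, which is the date on which the replacement obligation becomes due.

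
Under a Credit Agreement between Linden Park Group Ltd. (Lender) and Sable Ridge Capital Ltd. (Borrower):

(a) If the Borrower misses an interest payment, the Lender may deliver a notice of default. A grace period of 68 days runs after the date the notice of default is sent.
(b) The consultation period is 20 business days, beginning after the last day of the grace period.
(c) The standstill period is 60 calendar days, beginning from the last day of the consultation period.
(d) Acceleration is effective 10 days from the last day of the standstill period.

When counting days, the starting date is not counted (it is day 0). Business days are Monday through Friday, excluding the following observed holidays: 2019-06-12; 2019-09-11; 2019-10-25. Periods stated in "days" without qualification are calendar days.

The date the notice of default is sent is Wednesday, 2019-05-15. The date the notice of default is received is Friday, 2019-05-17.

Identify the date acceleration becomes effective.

2019-10-28

The last day of the grace period: 68 calendar days after 2019-05-15 is 2019-07-22.
The last day of the consultation period: 20 business days after Monday, 2019-07-22, skipping weekends — Jul 23, Jul 24, Jul 25, Jul 26, …, Aug 15, Aug 16, Aug 19 — lands on Monday, 2019-08-19.
The last day of the standstill period: 60 calendar days after 2019-08-19 is 2019-10-18.
Adding 10 calendar days to 2019-10-18 gives 2019-10-28, which is the date acceleration becomes effective.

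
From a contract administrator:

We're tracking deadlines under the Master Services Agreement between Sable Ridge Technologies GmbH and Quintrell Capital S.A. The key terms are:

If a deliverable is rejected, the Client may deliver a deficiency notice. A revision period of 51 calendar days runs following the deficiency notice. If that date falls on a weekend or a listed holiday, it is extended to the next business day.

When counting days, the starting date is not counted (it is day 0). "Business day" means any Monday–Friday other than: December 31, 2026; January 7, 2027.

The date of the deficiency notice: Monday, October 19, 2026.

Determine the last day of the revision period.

December 9, 2026

The last day of the revision period: 51 calendar days after October 19, 2026 is December 9, 2026. December 9, 2026 is a Wednesday and is not a listed holiday, so no roll-forward applies.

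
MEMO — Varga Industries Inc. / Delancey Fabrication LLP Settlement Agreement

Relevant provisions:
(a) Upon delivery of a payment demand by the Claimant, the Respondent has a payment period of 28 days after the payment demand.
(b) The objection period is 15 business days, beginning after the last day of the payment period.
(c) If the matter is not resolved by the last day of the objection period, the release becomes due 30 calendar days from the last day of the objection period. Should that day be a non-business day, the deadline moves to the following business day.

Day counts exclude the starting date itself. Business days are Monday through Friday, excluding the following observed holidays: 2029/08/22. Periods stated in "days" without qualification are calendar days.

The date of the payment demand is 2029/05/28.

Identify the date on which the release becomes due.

2029/08/15

The last day of the payment period: 2029/05/28 + 28 days = 2029/06/25.
From Monday, 2029/06/25, 15 business days (Jun 26, Jun 27, Jun 28, Jun 29, …, Jul 12, Jul 13, Jul 16, skipping weekends) brings us to Monday, 2029/07/16, which is the last day of the objection period.
Adding 30 calendar days to 2029/07/16 gives 2029/08/15, which is the date on which the release becomes due. 2029/08/15 is a Wednesday and is not a listed holiday, so no roll-forward applies.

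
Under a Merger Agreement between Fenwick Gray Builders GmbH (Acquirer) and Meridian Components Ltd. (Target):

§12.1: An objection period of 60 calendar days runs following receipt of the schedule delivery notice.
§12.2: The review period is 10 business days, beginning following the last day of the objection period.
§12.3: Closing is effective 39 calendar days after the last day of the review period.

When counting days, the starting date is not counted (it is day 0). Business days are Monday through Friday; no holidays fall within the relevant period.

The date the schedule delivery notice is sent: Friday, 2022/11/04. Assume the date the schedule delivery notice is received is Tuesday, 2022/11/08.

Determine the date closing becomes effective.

The last day of the objection period: 60 calendar days after 2022/11/08 is 2023/01/07.
From Saturday, 2023/01/07, 10 business days (Jan 9, Jan 10, Jan 11, Jan 12, Jan 13, Jan 16, Jan 17, Jan 18, Jan 19, Jan 20, skipping weekends) brings us to Friday, 2023/01/20, which is the last day of the review period.
Adding 39 calendar days to 2023/01/20 gives 2023/02/28, which is the date closing becomes effective.

2023/02/28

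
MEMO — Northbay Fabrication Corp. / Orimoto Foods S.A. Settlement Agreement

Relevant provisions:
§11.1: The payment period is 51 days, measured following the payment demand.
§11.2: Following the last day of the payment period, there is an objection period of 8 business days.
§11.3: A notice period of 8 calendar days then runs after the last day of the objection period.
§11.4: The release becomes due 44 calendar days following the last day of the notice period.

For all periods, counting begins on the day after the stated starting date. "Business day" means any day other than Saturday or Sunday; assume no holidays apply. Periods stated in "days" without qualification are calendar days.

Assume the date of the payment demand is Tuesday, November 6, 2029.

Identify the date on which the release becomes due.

March 1, 2030

The last day of the payment period: 51 calendar days after November 6, 2029 is December 27, 2029.
From Thursday, December 27, 2029, 8 business days (Dec 28, Dec 31, Jan 1, Jan 2, Jan 3, Jan 4, Jan 7, Jan 8, skipping weekends) brings us to Tuesday, January 8, 2030, which is the last day of the objection period.
The last day of the notice period: 8 calendar days after January 8, 2030 is January 16, 2030.
The date on which the release becomes due: January 16, 2030 + 44 days = March 1, 2030.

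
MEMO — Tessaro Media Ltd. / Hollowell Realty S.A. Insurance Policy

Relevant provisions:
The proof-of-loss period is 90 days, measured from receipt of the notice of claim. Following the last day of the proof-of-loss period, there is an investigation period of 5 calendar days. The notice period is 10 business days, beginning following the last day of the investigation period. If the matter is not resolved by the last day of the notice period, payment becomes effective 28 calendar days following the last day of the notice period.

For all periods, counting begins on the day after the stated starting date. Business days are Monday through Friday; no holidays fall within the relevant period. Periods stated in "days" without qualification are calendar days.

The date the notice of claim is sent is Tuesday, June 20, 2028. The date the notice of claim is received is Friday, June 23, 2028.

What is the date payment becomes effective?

November 7, 2028

The last day of the proof-of-loss period: June 23, 2028 + 90 days = September 21, 2028.
The last day of the investigation period: 5 calendar days after September 21, 2028 is September 26, 2028.
The last day of the notice period: 10 business days after Tuesday, September 26, 2028, skipping weekends — Sep 27, Sep 28, Sep 29, Oct 2, Oct 3, Oct 4, Oct 5, Oct 6, Oct 9, Oct 10 — lands on Tuesday, October 10, 2028.
Adding 28 calendar days to October 10, 2028 gives November 7, 2028, which is the date payment becomes effective.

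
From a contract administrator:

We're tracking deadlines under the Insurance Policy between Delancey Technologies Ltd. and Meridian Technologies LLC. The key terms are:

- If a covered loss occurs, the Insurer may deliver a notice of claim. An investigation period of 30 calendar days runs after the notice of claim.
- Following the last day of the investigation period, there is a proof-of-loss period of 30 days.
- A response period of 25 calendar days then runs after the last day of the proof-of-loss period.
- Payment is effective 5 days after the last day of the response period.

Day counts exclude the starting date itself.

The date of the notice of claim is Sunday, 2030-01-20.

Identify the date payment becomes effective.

2030-04-20

The last day of the investigation period: 30 calendar days after 2030-01-20 is 2030-02-19.
The last day of the proof-of-loss period: 30 calendar days after 2030-02-19 is 2030-03-21.
The last day of the response period: 2030-03-21 + 25 days = 2030-04-15.
The date payment becomes effective: 2030-04-15 + 5 days = 2030-04-20.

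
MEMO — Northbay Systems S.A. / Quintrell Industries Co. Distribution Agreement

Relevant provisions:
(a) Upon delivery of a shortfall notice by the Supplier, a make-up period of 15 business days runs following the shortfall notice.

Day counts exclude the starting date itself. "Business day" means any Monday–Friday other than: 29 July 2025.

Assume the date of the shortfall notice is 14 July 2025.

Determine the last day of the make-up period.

5 August 2025

From Monday, 14 July 2025, 15 business days (Jul 15, Jul 16, Jul 17, Jul 18, …, Aug 1, Aug 4, Aug 5, skipping weekends and the listed holiday on Jul 29) brings us to Tuesday, 5 August 2025, which is the last day of the make-up period.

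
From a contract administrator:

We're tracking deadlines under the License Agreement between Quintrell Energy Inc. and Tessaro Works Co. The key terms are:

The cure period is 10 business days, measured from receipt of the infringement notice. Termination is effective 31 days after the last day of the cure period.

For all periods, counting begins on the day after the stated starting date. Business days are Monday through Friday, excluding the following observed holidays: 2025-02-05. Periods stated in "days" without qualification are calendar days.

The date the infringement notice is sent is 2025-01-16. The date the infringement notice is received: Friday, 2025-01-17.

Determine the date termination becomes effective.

From Friday, 2025-01-17, 10 business days (Jan 20, Jan 21, Jan 22, Jan 23, Jan 24, Jan 27, Jan 28, Jan 29, Jan 30, Jan 31, skipping weekends) brings us to Friday, 2025-01-31, which is the last day of the cure period.
The date termination becomes effective: 2025-01-31 + 31 days = 2025-03-03.

2025-03-03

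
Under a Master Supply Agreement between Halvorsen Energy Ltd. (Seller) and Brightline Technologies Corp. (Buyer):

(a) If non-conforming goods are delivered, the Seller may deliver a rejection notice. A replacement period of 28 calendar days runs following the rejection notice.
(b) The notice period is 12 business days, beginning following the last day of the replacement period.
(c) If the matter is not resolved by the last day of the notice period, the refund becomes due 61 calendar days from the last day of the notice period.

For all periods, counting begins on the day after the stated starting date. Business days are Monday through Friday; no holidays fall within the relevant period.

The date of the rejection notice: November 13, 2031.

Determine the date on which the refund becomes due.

February 28, 2032

Adding 28 calendar days to November 13, 2031 gives December 11, 2031, which is the last day of the replacement period.
The last day of the notice period: 12 business days after Thursday, December 11, 2031, skipping weekends — Dec 12, Dec 15, Dec 16, Dec 17, …, Dec 25, Dec 26, Dec 29 — lands on Monday, December 29, 2031.
The date on which the refund becomes due: December 29, 2031 + 61 days = February 28, 2032.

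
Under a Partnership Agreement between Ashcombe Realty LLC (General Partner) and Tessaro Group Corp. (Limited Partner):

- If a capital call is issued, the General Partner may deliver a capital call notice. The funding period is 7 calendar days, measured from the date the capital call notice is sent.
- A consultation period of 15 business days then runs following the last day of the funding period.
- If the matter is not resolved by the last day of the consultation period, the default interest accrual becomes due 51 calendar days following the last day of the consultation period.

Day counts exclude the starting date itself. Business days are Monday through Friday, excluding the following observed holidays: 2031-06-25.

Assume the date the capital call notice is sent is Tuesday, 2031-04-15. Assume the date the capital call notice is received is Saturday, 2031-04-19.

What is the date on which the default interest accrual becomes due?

The last day of the funding period: 2031-04-15 + 7 days = 2031-04-22.
From Tuesday, 2031-04-22, 15 business days (Apr 23, Apr 24, Apr 25, Apr 28, …, May 9, May 12, May 13, skipping weekends) brings us to Tuesday, 2031-05-13, which is the last day of the consultation period.
The date on which the default interest accrual becomes due: 2031-05-13 + 51 days = 2031-07-03.

2031-07-03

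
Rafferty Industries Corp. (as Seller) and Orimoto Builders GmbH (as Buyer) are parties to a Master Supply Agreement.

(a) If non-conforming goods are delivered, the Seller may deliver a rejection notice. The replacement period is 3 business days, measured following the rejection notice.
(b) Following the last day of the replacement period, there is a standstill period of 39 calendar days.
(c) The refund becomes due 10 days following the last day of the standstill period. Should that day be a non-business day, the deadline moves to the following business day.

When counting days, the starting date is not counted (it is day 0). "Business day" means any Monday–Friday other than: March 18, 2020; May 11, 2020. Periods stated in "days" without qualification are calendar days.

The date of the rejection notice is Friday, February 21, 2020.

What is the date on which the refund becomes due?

The last day of the replacement period: 3 business days after Friday, February 21, 2020, skipping weekends — Feb 24, Feb 25, Feb 26 — lands on Wednesday, February 26, 2020.
Adding 39 calendar days to February 26, 2020 gives April 5, 2020, which is the last day of the standstill period.
The date on which the refund becomes due: April 5, 2020 + 10 days = April 15, 2020. April 15, 2020 is a Wednesday and is not a listed holiday, so no roll-forward applies.

April 15, 2020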